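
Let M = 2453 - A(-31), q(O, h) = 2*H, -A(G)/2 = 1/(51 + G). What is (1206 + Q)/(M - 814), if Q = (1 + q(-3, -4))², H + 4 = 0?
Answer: 12550/16391 ≈ 0.76566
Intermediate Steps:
H = -4 (H = -4 + 0 = -4)
A(G) = -2/(51 + G)
q(O, h) = -8 (q(O, h) = 2*(-4) = -8)
M = 24531/10 (M = 2453 - (-2)/(51 - 31) = 2453 - (-2)/20 = 2453 - 1*(-⅒) = 2453 + ⅒ = 24531/10 ≈ 2453.1)
Q = 49 (Q = (1 - 8)² = (-7)² = 49)
(1206 + Q)/(M - 814) = (1206 + 49)/(24531/10 - 814) = 1255/(16391/10) = 1255*(10/16391) = 12550/16391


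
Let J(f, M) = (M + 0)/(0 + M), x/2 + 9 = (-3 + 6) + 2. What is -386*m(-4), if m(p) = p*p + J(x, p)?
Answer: -6562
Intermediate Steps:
x = -8 (x = -18 + 2*((-3 + 6) + 2) = -18 + 2*(3 + 2) = -18 + 2*5 = -18 + 10 = -8)
J(f, M) = 1 (J(f, M) = M/M = 1)
m(p) = 1 + p**2 (m(p) = p*p + 1 = p**2 + 1 = 1 + p**2)
-386*m(-4) = -386*(1 + (-4)**2) = -386*(1 + 16) = -386*17 = -6562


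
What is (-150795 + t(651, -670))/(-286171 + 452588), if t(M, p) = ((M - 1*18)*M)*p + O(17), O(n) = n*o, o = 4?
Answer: -276246337/166417 ≈ -1660.0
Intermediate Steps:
O(n) = 4*n (O(n) = n*4 = 4*n)
t(M, p) = 68 + M*p*(-18 + M) (t(M, p) = ((M - 1*18)*M)*p + 4*17 = ((M - 18)*M)*p + 68 = ((-18 + M)*M)*p + 68 = (M*(-18 + M))*p + 68 = M*p*(-18 + M) + 68 = 68 + M*p*(-18 + M))
(-150795 + t(651, -670))/(-286171 + 452588) = (-150795 + (68 - 670*651² - 18*651*(-670)))/(-286171 + 452588) = (-150795 + (68 - 670*423801 + 7851060))/166417 = (-150795 + (68 - 283946670 + 7851060))*(1/166417) = (-150795 - 276095542)*(1/166417) = -276246337*1/166417 = -276246337/166417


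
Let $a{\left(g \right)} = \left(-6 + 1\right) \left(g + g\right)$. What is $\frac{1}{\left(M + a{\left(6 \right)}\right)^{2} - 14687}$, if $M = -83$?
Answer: $\frac{1}{5762} \approx 0.00017355$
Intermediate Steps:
$a{\left(g \right)} = - 10 g$ ($a{\left(g \right)} = - 5 \cdot 2 g = - 10 g$)
$\frac{1}{\left(M + a{\left(6 \right)}\right)^{2} - 14687} = \frac{1}{\left(-83 - 60\right)^{2} - 14687} = \frac{1}{\left(-143\right)^{2} - 14687} = \frac{1}{20449 - 14687} = \frac{1}{5762}$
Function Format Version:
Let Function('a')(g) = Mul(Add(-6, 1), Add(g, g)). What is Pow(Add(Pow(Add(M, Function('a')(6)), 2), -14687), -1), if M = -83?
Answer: Rational(1, 5762) ≈ 0.00017355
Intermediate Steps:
Function('a')(g) = Mul(-10, g) (Function('a')(g) = Mul(-5, Mul(2, g)) = Mul(-10, g))
Pow(Add(Pow(Add(M, Function('a')(6)), 2), -14687), -1) = Pow(Add(Pow(Add(-83, Mul(-10, 6)), 2), -14687), -1) = Pow(Add(Pow(Add(-83, -60), 2), -14687), -1) = Pow(Add(Pow(-143, 2), -14687), -1) = Pow(Add(20449, -14687), -1) = Pow(5762, -1) = Rational(1, 5762)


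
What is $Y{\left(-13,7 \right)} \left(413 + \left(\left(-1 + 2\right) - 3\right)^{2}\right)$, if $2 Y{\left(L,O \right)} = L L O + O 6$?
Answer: $\frac{510825}{2} \approx 2.5541 \cdot 10^{5}$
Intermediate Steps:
$Y{\left(L,O \right)} = 3 O + \frac{O L^{2}}{2}$ ($Y{\left(L,O \right)} = \frac{L L O + O 6}{2} = \frac{L^{2} O + 6 O}{2} = \frac{O L^{2} + 6 O}{2} = \frac{6 O + O L^{2}}{2} = 3 O + \frac{O L^{2}}{2}$)
$Y{\left(-13,7 \right)} \left(413 + \left(\left(-1 + 2\right) - 3\right)^{2}\right) = \frac{1}{2} \cdot 7 \left(6 + \left(-13\right)^{2}\right) \left(413 + \left(\left(-1 + 2\right) - 3\right)^{2}\right) = \frac{1}{2} \cdot 7 \left(6 + 169\right) \left(413 + \left(1 - 3\right)^{2}\right) = \frac{1}{2} \cdot 7 \cdot 175 \left(413 + \left(-2\right)^{2}\right) = \frac{1225 \left(413 + 4\right)}{2} = \frac{1225}{2} \cdot 417 = \frac{510825}{2}$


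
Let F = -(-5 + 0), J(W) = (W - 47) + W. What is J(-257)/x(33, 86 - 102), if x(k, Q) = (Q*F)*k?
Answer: 17/80 ≈ 0.21250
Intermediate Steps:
J(W) = -47 + 2*W (J(W) = (-47 + W) + W = -47 + 2*W)
F = 5 (F = -1*(-5) = 5)
x(k, Q) = 5*Q*k (x(k, Q) = (Q*5)*k = (5*Q)*k = 5*Q*k)
J(-257)/x(33, 86 - 102) = (-47 + 2*(-257))/((5*(86 - 102)*33)) = (-47 - 514)/((5*(-16)*33)) = -561/(-2640) = -561*(-1/2640) = 17/80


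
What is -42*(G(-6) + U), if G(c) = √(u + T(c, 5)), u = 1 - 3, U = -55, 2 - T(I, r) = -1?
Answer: 2268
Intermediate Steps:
T(I, r) = 3 (T(I, r) = 2 - 1*(-1) = 2 + 1 = 3)
u = -2
G(c) = 1 (G(c) = √(-2 + 3) = √1 = 1)
-42*(G(-6) + U) = -42*(1 - 55) = -42*(-54) = 2268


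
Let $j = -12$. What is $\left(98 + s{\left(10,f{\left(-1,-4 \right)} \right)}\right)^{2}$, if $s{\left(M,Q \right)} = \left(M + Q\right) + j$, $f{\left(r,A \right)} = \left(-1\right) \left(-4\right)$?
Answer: $10000$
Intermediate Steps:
$f{\left(r,A \right)} = 4$
$s{\left(M,Q \right)} = -12 + M + Q$ ($s{\left(M,Q \right)} = \left(M + Q\right) - 12 = -12 + M + Q$)
$\left(98 + s{\left(10,f{\left(-1,-4 \right)} \right)}\right)^{2} = \left(98 + \left(-12 + 10 + 4\right)\right)^{2} = \left(98 + 2\right)^{2} = 100^{2} = 10000$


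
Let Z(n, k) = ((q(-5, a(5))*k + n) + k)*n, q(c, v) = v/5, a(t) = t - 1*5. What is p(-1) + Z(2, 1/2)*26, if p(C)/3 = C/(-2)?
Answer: 263/2 ≈ 131.50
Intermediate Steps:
a(t) = -5 + t (a(t) = t - 5 = -5 + t)
p(C) = -3*C/2 (p(C) = 3*(C/(-2)) = 3*(C*(-1/2)) = 3*(-C/2) = -3*C/2)
q(c, v) = v/5 (q(c, v) = v*(1/5) = v/5)
Z(n, k) = n*(k + n) (Z(n, k) = ((((-5 + 5)/5)*k + n) + k)*n = ((((1/5)*0)*k + n) + k)*n = ((0*k + n) + k)*n = ((0 + n) + k)*n = (n + k)*n = (k + n)*n = n*(k + n))
p(-1) + Z(2, 1/2)*26 = -3/2*(-1) + (2*(1/2 + 2))*26 = 3/2 + (2*(1/2 + 2))*26 = 3/2 + (2*(5/2))*26 = 3/2 + 5*26 = 3/2 + 130 = 263/2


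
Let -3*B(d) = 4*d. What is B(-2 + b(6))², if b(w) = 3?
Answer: 16/9 ≈ 1.7778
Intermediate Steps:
B(d) = -4*d/3
B(-2 + b(6))² = (-4*(-2 + 3)/3)² = (-4/3*1)² = (-4/3)² = 16/9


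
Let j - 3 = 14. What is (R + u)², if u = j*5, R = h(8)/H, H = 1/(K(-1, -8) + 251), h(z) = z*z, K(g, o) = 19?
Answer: 301543225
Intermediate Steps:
j = 17 (j = 3 + 14 = 17)
h(z) = z²
H = 1/270 (H = 1/(19 + 251) = 1/270 ≈ 0.0037037)
R = 17280 (R = 8²/(1/270) = 64*270 = 17280)
u = 85 (u = 17*5 = 85)
(R + u)² = (17280 + 85)² = 17365² = 301543225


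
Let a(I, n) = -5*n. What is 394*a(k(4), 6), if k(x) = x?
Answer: -11820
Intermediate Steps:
394*a(k(4), 6) = 394*(-5*6) = 394*(-30) = -11820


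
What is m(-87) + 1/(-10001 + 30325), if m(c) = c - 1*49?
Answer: -2764063/20324 ≈ -136.00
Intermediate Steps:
m(c) = -49 + c (m(c) = c - 49 = -49 + c)
m(-87) + 1/(-10001 + 30325) = (-49 - 87) + 1/(-10001 + 30325) = -136 + 1/20324 = -2764063/20324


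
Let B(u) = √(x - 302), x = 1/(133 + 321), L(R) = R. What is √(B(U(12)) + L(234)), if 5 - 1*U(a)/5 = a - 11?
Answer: √(48231144 + 454*I*√62246578)/454 ≈ 15.308 + 0.56763*I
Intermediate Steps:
x = 1/454 ≈ 0.0022026
U(a) = 80 - 5*a (U(a) = 25 - 5*(a - 11) = 25 - 5*(-11 + a) = 25 + (55 - 5*a) = 80 - 5*a)
B(u) = I*√62246578/454 (B(u) = √(1/454 - 302) = √(-137107/454) = I*√62246578/454)
√(B(U(12)) + L(234)) = √(I*√62246578/454 + 234) = √(234 + I*√62246578/454)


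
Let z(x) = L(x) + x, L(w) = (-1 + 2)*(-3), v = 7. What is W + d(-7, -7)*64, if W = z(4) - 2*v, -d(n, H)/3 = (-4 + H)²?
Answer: -23245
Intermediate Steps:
d(n, H) = -3*(-4 + H)²
L(w) = -3 (L(w) = 1*(-3) = -3)
z(x) = -3 + x
W = -13 (W = (-3 + 4) - 2*7 = 1 - 14 = -13)
W + d(-7, -7)*64 = -13 - 3*(-4 - 7)²*64 = -13 - 3*(-11)²*64 = -13 - 3*121*64 = -13 - 363*64 = -13 - 23232 = -23245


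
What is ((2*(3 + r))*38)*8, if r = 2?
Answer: 3040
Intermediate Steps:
((2*(3 + r))*38)*8 = ((2*(3 + 2))*38)*8 = ((2*5)*38)*8 = (10*38)*8 = 380*8 = 3040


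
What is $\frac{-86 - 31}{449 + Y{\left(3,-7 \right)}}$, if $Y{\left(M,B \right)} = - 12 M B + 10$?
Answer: $- \frac{13}{79} \approx -0.16456$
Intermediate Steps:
$Y{\left(M,B \right)} = 10 - 12 B M$ ($Y{\left(M,B \right)} = - 12 B M + 10 = 10 - 12 B M$)
$\frac{-86 - 31}{449 + Y{\left(3,-7 \right)}} = \frac{-86 - 31}{449 - \left(-10 - 252\right)} = - \frac{117}{449 + \left(10 + 252\right)} = - \frac{117}{449 + 262} = - \frac{117}{711} = \left(-117\right) \frac{1}{711} = - \frac{13}{79}$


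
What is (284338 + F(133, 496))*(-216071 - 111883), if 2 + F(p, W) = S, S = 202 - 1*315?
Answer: -93212069742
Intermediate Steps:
S = -113 (S = 202 - 315 = -113)
F(p, W) = -115 (F(p, W) = -2 - 113 = -115)
(284338 + F(133, 496))*(-216071 - 111883) = (284338 - 115)*(-216071 - 111883) = 284223*(-327954) = -93212069742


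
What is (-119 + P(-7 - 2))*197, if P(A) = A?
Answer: -25216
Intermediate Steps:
(-119 + P(-7 - 2))*197 = (-119 + (-7 - 2))*197 = (-119 - 9)*197 = -128*197 = -25216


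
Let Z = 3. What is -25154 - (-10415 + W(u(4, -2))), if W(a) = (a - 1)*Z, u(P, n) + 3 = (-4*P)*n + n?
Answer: -14817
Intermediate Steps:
u(P, n) = -3 + n - 4*P*n (u(P, n) = -3 + ((-4*P)*n + n) = -3 + (-4*P*n + n) = -3 + (n - 4*P*n) = -3 + n - 4*P*n)
W(a) = -3 + 3*a (W(a) = (a - 1)*3 = (-1 + a)*3 = -3 + 3*a)
-25154 - (-10415 + W(u(4, -2))) = -25154 - (-10415 + (-3 + 3*(-3 - 2 - 4*4*(-2)))) = -25154 - (-10415 + (-3 + 3*(-3 - 2 + 32))) = -25154 - (-10415 + (-3 + 3*27)) = -25154 - (-10415 + (-3 + 81)) = -25154 - (-10415 + 78) = -25154 - 1*(-10337) = -25154 + 10337 = -14817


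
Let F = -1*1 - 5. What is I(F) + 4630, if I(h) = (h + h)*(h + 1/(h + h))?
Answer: 4703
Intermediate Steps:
F = -6 (F = -1 - 5 = -6)
I(h) = 2*h*(h + 1/(2*h)) (I(h) = (2*h)*(h + 1/(2*h)) = 2*h*(h + 1/(2*h)))
I(F) + 4630 = (1 + 2*(-6)²) + 4630 = (1 + 2*36) + 4630 = (1 + 72) + 4630 = 73 + 4630 = 4703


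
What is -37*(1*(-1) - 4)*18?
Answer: 3330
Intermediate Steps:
-37*(1*(-1) - 4)*18 = -37*(-1 - 4)*18 = -37*(-5)*18 = 185*18 = 3330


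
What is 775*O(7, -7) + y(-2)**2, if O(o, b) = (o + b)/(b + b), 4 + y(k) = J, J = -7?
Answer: 121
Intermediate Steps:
y(k) = -11 (y(k) = -4 - 7 = -11)
O(o, b) = (b + o)/(2*b) (O(o, b) = (b + o)/((2*b)) = (b + o)*(1/(2*b)) = (b + o)/(2*b))
775*O(7, -7) + y(-2)**2 = 775*((1/2)*(-7 + 7)/(-7)) + (-11)**2 = 775*((1/2)*(-1/7)*0) + 121 = 775*0 + 121 = 0 + 121 = 121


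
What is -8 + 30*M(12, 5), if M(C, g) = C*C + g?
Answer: 4462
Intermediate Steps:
M(C, g) = g + C**2 (M(C, g) = C**2 + g = g + C**2)
-8 + 30*M(12, 5) = -8 + 30*(5 + 12**2) = -8 + 30*(5 + 144) = -8 + 30*149 = -8 + 4470 = 4462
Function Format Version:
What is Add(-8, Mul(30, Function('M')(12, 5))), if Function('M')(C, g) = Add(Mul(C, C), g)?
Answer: 4462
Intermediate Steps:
Function('M')(C, g) = Add(g, Pow(C, 2)) (Function('M')(C, g) = Add(Pow(C, 2), g) = Add(g, Pow(C, 2)))
Add(-8, Mul(30, Function('M')(12, 5))) = Add(-8, Mul(30, Add(5, Pow(12, 2)))) = Add(-8, Mul(30, Add(5, 144))) = Add(-8, Mul(30, 149)) = Add(-8, 4470) = 4462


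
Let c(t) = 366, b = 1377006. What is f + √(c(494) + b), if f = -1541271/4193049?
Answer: -513757/1397683 + 2*√344343 ≈ 1173.2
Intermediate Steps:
f = -513757/1397683 (f = -1541271*1/4193049 = -513757/1397683 ≈ -0.36758)
f + √(c(494) + b) = -513757/1397683 + √(366 + 1377006) = -513757/1397683 + √1377372 = -513757/1397683 + 2*√344343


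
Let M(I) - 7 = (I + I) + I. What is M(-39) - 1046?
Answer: -1156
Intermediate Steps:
M(I) = 7 + 3*I (M(I) = 7 + ((I + I) + I) = 7 + (2*I + I) = 7 + 3*I)
M(-39) - 1046 = (7 + 3*(-39)) - 1046 = (7 - 117) - 1046 = -110 - 1046 = -1156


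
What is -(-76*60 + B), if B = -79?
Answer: 4639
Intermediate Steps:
-(-76*60 + B) = -(-76*60 - 79) = -(-4560 - 79) = -1*(-4639) = 4639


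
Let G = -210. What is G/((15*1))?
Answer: -14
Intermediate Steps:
G/((15*1)) = -210/(15*1) = -210/15 = (1/15)*(-210) = -14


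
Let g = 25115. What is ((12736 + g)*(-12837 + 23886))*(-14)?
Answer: -5855019786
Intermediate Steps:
((12736 + g)*(-12837 + 23886))*(-14) = ((12736 + 25115)*(-12837 + 23886))*(-14) = (37851*11049)*(-14) = 418215699*(-14) = -5855019786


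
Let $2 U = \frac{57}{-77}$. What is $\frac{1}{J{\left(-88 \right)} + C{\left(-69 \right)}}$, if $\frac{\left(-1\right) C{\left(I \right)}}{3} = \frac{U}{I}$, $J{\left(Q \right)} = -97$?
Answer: $- \frac{3542}{343631} \approx -0.010308$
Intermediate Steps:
$U = - \frac{57}{154}$ ($U = \frac{57 \frac{1}{-77}}{2} = \frac{57 \left(- \frac{1}{77}\right)}{2} = \frac{1}{2} \left(- \frac{57}{77}\right) = - \frac{57}{154} \approx -0.37013$)
$C{\left(I \right)} = \frac{171}{154 I}$ ($C{\left(I \right)} = - 3 \left(- \frac{57}{154 I}\right) = \frac{171}{154 I}$)
$\frac{1}{J{\left(-88 \right)} + C{\left(-69 \right)}} = \frac{1}{-97 + \frac{171}{154 \left(-69\right)}} = \frac{1}{-97 + \frac{171}{154} \left(- \frac{1}{69}\right)} = \frac{1}{-97 - \frac{57}{3542}} = \frac{1}{- \frac{343631}{3542}} = - \frac{3542}{343631}$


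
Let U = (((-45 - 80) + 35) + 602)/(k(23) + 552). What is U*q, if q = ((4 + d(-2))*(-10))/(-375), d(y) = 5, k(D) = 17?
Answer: 3072/14225 ≈ 0.21596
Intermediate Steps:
q = 6/25 (q = ((4 + 5)*(-10))/(-375) = (9*(-10))*(-1/375) = -90*(-1/375) = 6/25 ≈ 0.24000)
U = 512/569 (U = (((-45 - 80) + 35) + 602)/(17 + 552) = ((-125 + 35) + 602)/569 = (-90 + 602)*(1/569) = 512*(1/569) = 512/569 ≈ 0.89982)
U*q = (512/569)*(6/25) = 3072/14225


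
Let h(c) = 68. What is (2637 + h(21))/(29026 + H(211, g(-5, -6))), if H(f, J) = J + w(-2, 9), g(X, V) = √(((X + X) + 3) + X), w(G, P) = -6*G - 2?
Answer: 19635595/210772327 - 2705*I*√3/421544654 ≈ 0.09316 - 1.1114e-5*I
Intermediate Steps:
w(G, P) = -2 - 6*G
g(X, V) = √(3 + 3*X) (g(X, V) = √((2*X + 3) + X) = √((3 + 2*X) + X) = √(3 + 3*X))
H(f, J) = 10 + J (H(f, J) = J + (-2 - 6*(-2)) = J + (-2 + 12) = J + 10 = 10 + J)
(2637 + h(21))/(29026 + H(211, g(-5, -6))) = (2637 + 68)/(29026 + (10 + √(3 + 3*(-5)))) = 2705/(29026 + (10 + √(3 - 15))) = 2705/(29026 + (10 + √(-12))) = 2705/(29026 + (10 + 2*I*√3)) = 2705/(29036 + 2*I*√3)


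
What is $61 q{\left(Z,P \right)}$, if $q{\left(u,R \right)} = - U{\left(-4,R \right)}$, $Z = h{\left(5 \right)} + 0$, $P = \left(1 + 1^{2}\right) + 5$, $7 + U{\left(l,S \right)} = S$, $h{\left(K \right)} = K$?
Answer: $0$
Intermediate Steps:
$U{\left(l,S \right)} = -7 + S$
$P = 7$ ($P = \left(1 + 1\right) + 5 = 2 + 5 = 7$)
$Z = 5$ ($Z = 5 + 0 = 5$)
$q{\left(u,R \right)} = 7 - R$ ($q{\left(u,R \right)} = - (-7 + R) = 7 - R$)
$61 q{\left(Z,P \right)} = 61 \left(7 - 7\right) = 61 \cdot 0 = 0$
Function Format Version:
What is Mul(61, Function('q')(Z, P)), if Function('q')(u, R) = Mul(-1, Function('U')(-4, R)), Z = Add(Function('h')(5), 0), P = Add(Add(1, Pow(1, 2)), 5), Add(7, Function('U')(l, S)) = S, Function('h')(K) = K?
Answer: 0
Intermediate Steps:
Function('U')(l, S) = Add(-7, S)
P = 7 (P = Add(Add(1, 1), 5) = Add(2, 5) = 7)
Z = 5 (Z = Add(5, 0) = 5)
Function('q')(u, R) = Add(7, Mul(-1, R)) (Function('q')(u, R) = Mul(-1, Add(-7, R)) = Add(7, Mul(-1, R)))
Mul(61, Function('q')(Z, P)) = Mul(61, Add(7, Mul(-1, 7))) = Mul(61, Add(7, -7)) = Mul(61, 0) = 0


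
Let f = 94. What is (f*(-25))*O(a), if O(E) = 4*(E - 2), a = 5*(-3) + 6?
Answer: 103400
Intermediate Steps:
a = -9 (a = -15 + 6 = -9)
O(E) = -8 + 4*E (O(E) = 4*(-2 + E) = -8 + 4*E)
(f*(-25))*O(a) = (94*(-25))*(-8 + 4*(-9)) = -2350*(-8 - 36) = -2350*(-44) = 103400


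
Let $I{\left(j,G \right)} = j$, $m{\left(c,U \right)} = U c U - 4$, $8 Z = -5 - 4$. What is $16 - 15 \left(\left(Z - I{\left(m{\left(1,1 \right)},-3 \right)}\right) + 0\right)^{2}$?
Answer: $- \frac{2351}{64} \approx -36.734$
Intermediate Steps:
$Z = - \frac{9}{8}$ ($Z = \frac{-5 - 4}{8} = \frac{1}{8} \left(-9\right) = - \frac{9}{8} \approx -1.125$)
$m{\left(c,U \right)} = -4 + c U^{2}$ ($m{\left(c,U \right)} = c U^{2} - 4 = -4 + c U^{2}$)
$16 - 15 \left(\left(Z - I{\left(m{\left(1,1 \right)},-3 \right)}\right) + 0\right)^{2} = 16 - 15 \left(\left(- \frac{9}{8} - \left(-4 + 1 \cdot 1^{2}\right)\right) + 0\right)^{2} = 16 - 15 \left(\left(- \frac{9}{8} - \left(-4 + 1 \cdot 1\right)\right) + 0\right)^{2} = 16 - 15 \left(\left(- \frac{9}{8} - \left(-4 + 1\right)\right) + 0\right)^{2} = 16 - 15 \left(\left(- \frac{9}{8} - -3\right) + 0\right)^{2} = 16 - 15 \left(\left(- \frac{9}{8} + 3\right) + 0\right)^{2} = 16 - 15 \left(\frac{15}{8} + 0\right)^{2} = 16 - 15 \left(\frac{15}{8}\right)^{2} = 16 - \frac{3375}{64} = - \frac{2351}{64}$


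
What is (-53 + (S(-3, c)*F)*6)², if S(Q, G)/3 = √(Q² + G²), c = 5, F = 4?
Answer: 179065 - 7632*√34 ≈ 1.3456e+5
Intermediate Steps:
S(Q, G) = 3*√(G² + Q²) (S(Q, G) = 3*√(Q² + G²) = 3*√(G² + Q²))
(-53 + (S(-3, c)*F)*6)² = (-53 + ((3*√(5² + (-3)²))*4)*6)² = (-53 + ((3*√(25 + 9))*4)*6)² = (-53 + ((3*√34)*4)*6)² = (-53 + (12*√34)*6)² = (-53 + 72*√34)²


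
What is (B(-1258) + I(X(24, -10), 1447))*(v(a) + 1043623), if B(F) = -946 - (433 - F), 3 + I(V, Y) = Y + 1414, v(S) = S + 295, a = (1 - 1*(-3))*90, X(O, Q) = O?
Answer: 230785438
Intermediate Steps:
a = 360 (a = (1 + 3)*90 = 4*90 = 360)
v(S) = 295 + S
I(V, Y) = 1411 + Y (I(V, Y) = -3 + (Y + 1414) = -3 + (1414 + Y) = 1411 + Y)
B(F) = -1379 + F (B(F) = -946 + (-433 + F) = -1379 + F)
(B(-1258) + I(X(24, -10), 1447))*(v(a) + 1043623) = ((-1379 - 1258) + (1411 + 1447))*((295 + 360) + 1043623) = (-2637 + 2858)*(655 + 1043623) = 221*1044278 = 230785438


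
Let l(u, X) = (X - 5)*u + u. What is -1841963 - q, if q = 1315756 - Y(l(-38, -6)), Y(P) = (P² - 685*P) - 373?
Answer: -3273992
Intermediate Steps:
l(u, X) = u + u*(-5 + X) (l(u, X) = (-5 + X)*u + u = u*(-5 + X) + u = u + u*(-5 + X))
Y(P) = -373 + P² - 685*P
q = 1432029 (q = 1315756 - (-373 + (-38*(-4 - 6))² - (-26030)*(-4 - 6)) = 1315756 - (-373 + (-38*(-10))² - (-26030)*(-10)) = 1315756 - (-373 + 380² - 685*380) = 1315756 - (-373 + 144400 - 260300) = 1315756 - 1*(-116273) = 1315756 + 116273 = 1432029)
-1841963 - q = -1841963 - 1*1432029 = -1841963 - 1432029 = -3273992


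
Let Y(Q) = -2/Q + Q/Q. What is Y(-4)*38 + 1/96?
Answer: 5473/96 ≈ 57.010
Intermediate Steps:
Y(Q) = 1 - 2/Q (Y(Q) = -2/Q + 1 = 1 - 2/Q)
Y(-4)*38 + 1/96 = ((-2 - 4)/(-4))*38 + 1/96 = -¼*(-6)*38 + 1/96 = (3/2)*38 + 1/96 = 57 + 1/96 = 5473/96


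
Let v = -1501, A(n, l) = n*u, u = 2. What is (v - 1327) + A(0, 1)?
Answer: -2828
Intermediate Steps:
A(n, l) = 2*n (A(n, l) = n*2 = 2*n)
(v - 1327) + A(0, 1) = (-1501 - 1327) + 2*0 = -2828 + 0 = -2828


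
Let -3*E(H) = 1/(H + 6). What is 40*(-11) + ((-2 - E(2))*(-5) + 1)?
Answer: -10301/24 ≈ -429.21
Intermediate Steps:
E(H) = -1/(3*(6 + H)) (E(H) = -1/(3*(H + 6)) = -1/(3*(6 + H)))
40*(-11) + ((-2 - E(2))*(-5) + 1) = 40*(-11) + ((-2 - (-1)/(18 + 3*2))*(-5) + 1) = -440 + ((-2 - (-1)/(18 + 6))*(-5) + 1) = -440 + ((-2 - (-1)/24)*(-5) + 1) = -440 + ((-2 - 1*(-1/24))*(-5) + 1) = -440 + ((-2 + 1/24)*(-5) + 1) = -440 + (-47/24*(-5) + 1) = -440 + (235/24 + 1) = -440 + 259/24 = -10301/24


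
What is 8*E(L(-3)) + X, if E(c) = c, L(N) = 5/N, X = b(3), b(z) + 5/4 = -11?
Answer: -307/12 ≈ -25.583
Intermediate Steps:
b(z) = -49/4 (b(z) = -5/4 - 11 = -49/4)
X = -49/4 ≈ -12.250
8*E(L(-3)) + X = 8*(5/(-3)) - 49/4 = 8*(5*(-⅓)) - 49/4 = 8*(-5/3) - 49/4 = -40/3 - 49/4 = -307/12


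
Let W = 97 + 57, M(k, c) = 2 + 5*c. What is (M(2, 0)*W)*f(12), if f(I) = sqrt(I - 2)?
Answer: 308*sqrt(10) ≈ 973.98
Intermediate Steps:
W = 154
f(I) = sqrt(-2 + I)
(M(2, 0)*W)*f(12) = ((2 + 5*0)*154)*sqrt(-2 + 12) = ((2 + 0)*154)*sqrt(10) = (2*154)*sqrt(10) = 308*sqrt(10)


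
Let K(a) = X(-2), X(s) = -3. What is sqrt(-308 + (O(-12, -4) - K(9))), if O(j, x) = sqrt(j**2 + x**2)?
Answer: sqrt(-305 + 4*sqrt(10)) ≈ 17.098*I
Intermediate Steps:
K(a) = -3
sqrt(-308 + (O(-12, -4) - K(9))) = sqrt(-308 + (sqrt((-12)**2 + (-4)**2) - 1*(-3))) = sqrt(-308 + (sqrt(144 + 16) + 3)) = sqrt(-308 + (sqrt(160) + 3)) = sqrt(-308 + (4*sqrt(10) + 3)) = sqrt(-308 + (3 + 4*sqrt(10))) = sqrt(-305 + 4*sqrt(10))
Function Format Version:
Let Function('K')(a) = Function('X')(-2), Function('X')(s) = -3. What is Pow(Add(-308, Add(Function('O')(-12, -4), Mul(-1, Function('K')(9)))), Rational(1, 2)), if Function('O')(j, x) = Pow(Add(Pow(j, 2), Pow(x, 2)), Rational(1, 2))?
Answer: Pow(Add(-305, Mul(4, Pow(10, Rational(1, 2)))), Rational(1, 2)) ≈ Mul(17.098, I)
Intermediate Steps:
Function('K')(a) = -3
Pow(Add(-308, Add(Function('O')(-12, -4), Mul(-1, Function('K')(9)))), Rational(1, 2)) = Pow(Add(-308, Add(Pow(Add(Pow(-12, 2), Pow(-4, 2)), Rational(1, 2)), Mul(-1, -3))), Rational(1, 2)) = Pow(Add(-308, Add(Pow(Add(144, 16), Rational(1, 2)), 3)), Rational(1, 2)) = Pow(Add(-308, Add(Pow(160, Rational(1, 2)), 3)), Rational(1, 2)) = Pow(Add(-308, Add(Mul(4, Pow(10, Rational(1, 2))), 3)), Rational(1, 2)) = Pow(Add(-308, Add(3, Mul(4, Pow(10, Rational(1, 2))))), Rational(1, 2)) = Pow(Add(-305, Mul(4, Pow(10, Rational(1, 2)))), Rational(1, 2))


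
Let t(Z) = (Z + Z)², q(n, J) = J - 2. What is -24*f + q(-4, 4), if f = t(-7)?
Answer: -4702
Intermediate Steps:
q(n, J) = -2 + J
t(Z) = 4*Z² (t(Z) = (2*Z)² = 4*Z²)
f = 196 (f = 4*(-7)² = 4*49 = 196)
-24*f + q(-4, 4) = -24*196 + (-2 + 4) = -4704 + 2 = -4702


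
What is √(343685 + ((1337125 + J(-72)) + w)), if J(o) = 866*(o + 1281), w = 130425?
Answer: 3*√317581 ≈ 1690.6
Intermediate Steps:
J(o) = 1109346 + 866*o (J(o) = 866*(1281 + o) = 1109346 + 866*o)
√(343685 + ((1337125 + J(-72)) + w)) = √(343685 + ((1337125 + (1109346 + 866*(-72))) + 130425)) = √(343685 + ((1337125 + (1109346 - 62352)) + 130425)) = √(343685 + ((1337125 + 1046994) + 130425)) = √(343685 + (2384119 + 130425)) = √(343685 + 2514544) = √2858229 = 3*√317581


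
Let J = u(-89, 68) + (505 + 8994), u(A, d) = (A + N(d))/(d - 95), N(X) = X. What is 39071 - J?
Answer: 266141/9 ≈ 29571.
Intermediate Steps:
u(A, d) = (A + d)/(-95 + d) (u(A, d) = (A + d)/(d - 95) = (A + d)/(-95 + d))
J = 85498/9 (J = (-89 + 68)/(-95 + 68) + (505 + 8994) = -21/(-27) + 9499 = -1/27*(-21) + 9499 = 7/9 + 9499 = 85498/9 ≈ 9499.8)
39071 - J = 39071 - 1*85498/9 = 39071 - 85498/9 = 266141/9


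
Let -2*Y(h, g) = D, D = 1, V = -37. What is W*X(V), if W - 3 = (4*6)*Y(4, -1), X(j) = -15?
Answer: 135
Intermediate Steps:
Y(h, g) = -½ (Y(h, g) = -½*1 = -½)
W = -9 (W = 3 + (4*6)*(-½) = 3 + 24*(-½) = 3 - 12 = -9)
W*X(V) = -9*(-15) = 135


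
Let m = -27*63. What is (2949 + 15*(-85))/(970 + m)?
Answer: -1674/731 ≈ -2.2900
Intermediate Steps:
m = -1701
(2949 + 15*(-85))/(970 + m) = (2949 + 15*(-85))/(970 - 1701) = (2949 - 1275)/(-731) = 1674*(-1/731) = -1674/731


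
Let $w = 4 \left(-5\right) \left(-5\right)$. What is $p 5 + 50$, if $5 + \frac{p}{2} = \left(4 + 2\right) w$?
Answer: $6000$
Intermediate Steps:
$w = 100$ ($w = \left(-20\right) \left(-5\right) = 100$)
$p = 1190$ ($p = -10 + 2 \left(4 + 2\right) 100 = -10 + 2 \cdot 6 \cdot 100 = -10 + 2 \cdot 600 = -10 + 1200 = 1190$)
$p 5 + 50 = 1190 \cdot 5 + 50 = 5950 + 50 = 6000$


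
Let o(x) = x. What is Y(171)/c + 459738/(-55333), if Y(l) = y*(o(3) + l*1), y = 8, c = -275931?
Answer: -42310996538/5089363341 ≈ -8.3136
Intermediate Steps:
Y(l) = 24 + 8*l (Y(l) = 8*(3 + l*1) = 8*(3 + l) = 24 + 8*l)
Y(171)/c + 459738/(-55333) = (24 + 8*171)/(-275931) + 459738/(-55333) = (24 + 1368)*(-1/275931) + 459738*(-1/55333) = 1392*(-1/275931) - 459738/55333 = -464/91977 - 459738/55333 = -42310996538/5089363341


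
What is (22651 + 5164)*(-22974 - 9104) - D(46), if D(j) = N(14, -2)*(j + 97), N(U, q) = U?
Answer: -892251572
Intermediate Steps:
D(j) = 1358 + 14*j (D(j) = 14*(j + 97) = 14*(97 + j) = 1358 + 14*j)
(22651 + 5164)*(-22974 - 9104) - D(46) = (22651 + 5164)*(-22974 - 9104) - (1358 + 14*46) = 27815*(-32078) - (1358 + 644) = -892249570 - 1*2002 = -892249570 - 2002 = -892251572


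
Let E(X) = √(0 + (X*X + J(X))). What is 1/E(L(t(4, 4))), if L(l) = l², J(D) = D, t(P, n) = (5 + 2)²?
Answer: √2402/117698 ≈ 0.00041641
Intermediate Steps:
t(P, n) = 49 (t(P, n) = 7² = 49)
E(X) = √(X + X²) (E(X) = √(0 + (X*X + X)) = √(0 + (X² + X)) = √(0 + (X + X²)) = √(X + X²))
1/E(L(t(4, 4))) = 1/(√(49²*(1 + 49²))) = 1/(√(2401*(1 + 2401))) = 1/(√(2401*2402)) = 1/(√5767202) = 1/(49*√2402) = √2402/117698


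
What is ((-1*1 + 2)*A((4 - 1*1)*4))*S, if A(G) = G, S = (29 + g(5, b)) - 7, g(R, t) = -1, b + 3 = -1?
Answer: 252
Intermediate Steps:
b = -4 (b = -3 - 1 = -4)
S = 21 (S = (29 - 1) - 7 = 28 - 7 = 21)
((-1*1 + 2)*A((4 - 1*1)*4))*S = ((-1*1 + 2)*((4 - 1*1)*4))*21 = ((-1 + 2)*((4 - 1)*4))*21 = (1*(3*4))*21 = (1*12)*21 = 12*21 = 252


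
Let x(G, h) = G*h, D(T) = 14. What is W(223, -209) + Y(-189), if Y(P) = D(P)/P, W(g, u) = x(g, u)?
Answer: -1258391/27 ≈ -46607.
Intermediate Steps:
W(g, u) = g*u
Y(P) = 14/P
W(223, -209) + Y(-189) = 223*(-209) + 14/(-189) = -46607 + 14*(-1/189) = -46607 - 2/27 = -1258391/27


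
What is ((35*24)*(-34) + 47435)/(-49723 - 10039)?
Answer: -18875/59762 ≈ -0.31584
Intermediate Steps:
((35*24)*(-34) + 47435)/(-49723 - 10039) = (840*(-34) + 47435)/(-59762) = (-28560 + 47435)*(-1/59762) = 18875*(-1/59762) = -18875/59762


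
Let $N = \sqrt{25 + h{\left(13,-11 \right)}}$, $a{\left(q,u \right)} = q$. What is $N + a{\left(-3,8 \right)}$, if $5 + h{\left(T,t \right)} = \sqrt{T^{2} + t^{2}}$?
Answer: $-3 + \sqrt{20 + \sqrt{290}} \approx 3.0852$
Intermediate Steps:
$h{\left(T,t \right)} = -5 + \sqrt{T^{2} + t^{2}}$
$N = \sqrt{20 + \sqrt{290}}$ ($N = \sqrt{25 - \left(5 - \sqrt{13^{2} + \left(-11\right)^{2}}\right)} = \sqrt{25 - \left(5 - \sqrt{169 + 121}\right)} = \sqrt{25 - \left(5 - \sqrt{290}\right)} = \sqrt{20 + \sqrt{290}} \approx 6.0852$)
$N + a{\left(-3,8 \right)} = \sqrt{20 + \sqrt{290}} - 3 = -3 + \sqrt{20 + \sqrt{290}}$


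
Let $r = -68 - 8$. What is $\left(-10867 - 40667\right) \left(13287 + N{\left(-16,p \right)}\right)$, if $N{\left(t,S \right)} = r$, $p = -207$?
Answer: $-680815674$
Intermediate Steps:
$r = -76$ ($r = -68 - 8 = -76$)
$N{\left(t,S \right)} = -76$
$\left(-10867 - 40667\right) \left(13287 + N{\left(-16,p \right)}\right) = \left(-10867 - 40667\right) \left(13287 - 76\right) = \left(-51534\right) 13211 = -680815674$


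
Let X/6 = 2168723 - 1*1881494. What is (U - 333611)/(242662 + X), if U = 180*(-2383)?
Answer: -762551/1966036 ≈ -0.38786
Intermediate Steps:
X = 1723374 (X = 6*(2168723 - 1*1881494) = 6*(2168723 - 1881494) = 6*287229 = 1723374)
U = -428940
(U - 333611)/(242662 + X) = (-428940 - 333611)/(242662 + 1723374) = -762551/1966036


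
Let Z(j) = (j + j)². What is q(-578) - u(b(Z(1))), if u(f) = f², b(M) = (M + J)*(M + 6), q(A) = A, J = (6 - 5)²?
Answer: -3078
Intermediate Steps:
J = 1 (J = 1² = 1)
Z(j) = 4*j² (Z(j) = (2*j)² = 4*j²)
b(M) = (1 + M)*(6 + M) (b(M) = (M + 1)*(M + 6) = (1 + M)*(6 + M))
q(-578) - u(b(Z(1))) = -578 - (6 + (4*1²)² + 7*(4*1²))² = -578 - (6 + (4*1)² + 7*(4*1))² = -578 - (6 + 4² + 7*4)² = -578 - (6 + 16 + 28)² = -578 - 1*50² = -578 - 1*2500 = -578 - 2500 = -3078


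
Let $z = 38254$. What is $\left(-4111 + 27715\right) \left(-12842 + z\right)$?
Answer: $599824848$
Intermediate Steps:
$\left(-4111 + 27715\right) \left(-12842 + z\right) = \left(-4111 + 27715\right) \left(-12842 + 38254\right) = 23604 \cdot 25412 = 599824848$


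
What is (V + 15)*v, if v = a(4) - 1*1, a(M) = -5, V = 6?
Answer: -126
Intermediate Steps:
v = -6 (v = -5 - 1*1 = -5 - 1 = -6)
(V + 15)*v = (6 + 15)*(-6) = 21*(-6) = -126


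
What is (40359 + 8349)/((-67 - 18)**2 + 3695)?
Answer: 4059/910 ≈ 4.4604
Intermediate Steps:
(40359 + 8349)/((-67 - 18)**2 + 3695) = 48708/((-85)**2 + 3695) = 48708/(7225 + 3695) = 48708/10920 = 48708*(1/10920) = 4059/910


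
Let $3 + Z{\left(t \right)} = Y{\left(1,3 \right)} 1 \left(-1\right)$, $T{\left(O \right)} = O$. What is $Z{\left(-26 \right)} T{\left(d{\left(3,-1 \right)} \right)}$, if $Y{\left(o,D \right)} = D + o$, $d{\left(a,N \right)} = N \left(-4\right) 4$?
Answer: $-112$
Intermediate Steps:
$d{\left(a,N \right)} = - 16 N$ ($d{\left(a,N \right)} = - 4 N 4 = - 16 N$)
$Z{\left(t \right)} = -7$ ($Z{\left(t \right)} = -3 + \left(3 + 1\right) 1 \left(-1\right) = -3 + 4 \cdot 1 \left(-1\right) = -3 + 4 \left(-1\right) = -3 - 4 = -7$)
$Z{\left(-26 \right)} T{\left(d{\left(3,-1 \right)} \right)} = - 7 \left(\left(-16\right) \left(-1\right)\right) = \left(-7\right) 16 = -112$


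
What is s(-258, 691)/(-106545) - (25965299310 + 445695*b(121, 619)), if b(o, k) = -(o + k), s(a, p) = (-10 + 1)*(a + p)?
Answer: -910444250128851/35515 ≈ -2.5635e+10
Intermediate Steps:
s(a, p) = -9*a - 9*p (s(a, p) = -9*(a + p) = -9*a - 9*p)
b(o, k) = -k - o (b(o, k) = -(k + o) = -k - o)
s(-258, 691)/(-106545) - (25965299310 + 445695*b(121, 619)) = (-9*(-258) - 9*691)/(-106545) - 445695/(1/((-1*619 - 1*121) + 58258)) = (2322 - 6219)*(-1/106545) - 445695/(1/((-619 - 121) + 58258)) = -3897*(-1/106545) - 445695/(1/(-740 + 58258)) = 1299/35515 - 445695/(1/57518) = 1299/35515 - 445695/1/57518 = 1299/35515 - 445695*57518 = 1299/35515 - 25635485010 = -910444250128851/35515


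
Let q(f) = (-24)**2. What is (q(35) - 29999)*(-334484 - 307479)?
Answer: 18888477349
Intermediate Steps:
q(f) = 576
(q(35) - 29999)*(-334484 - 307479) = (576 - 29999)*(-334484 - 307479) = -29423*(-641963) = 18888477349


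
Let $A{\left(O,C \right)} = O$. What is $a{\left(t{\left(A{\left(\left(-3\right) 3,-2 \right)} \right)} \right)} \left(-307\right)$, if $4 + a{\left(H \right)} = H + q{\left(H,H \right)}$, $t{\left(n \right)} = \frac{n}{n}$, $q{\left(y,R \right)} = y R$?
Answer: $614$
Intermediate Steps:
$q{\left(y,R \right)} = R y$
$t{\left(n \right)} = 1$
$a{\left(H \right)} = -4 + H + H^{2}$ ($a{\left(H \right)} = -4 + \left(H + H H\right) = -4 + \left(H + H^{2}\right) = -4 + H + H^{2}$)
$a{\left(t{\left(A{\left(\left(-3\right) 3,-2 \right)} \right)} \right)} \left(-307\right) = \left(-4 + 1 + 1^{2}\right) \left(-307\right) = \left(-4 + 1 + 1\right) \left(-307\right) = \left(-2\right) \left(-307\right) = 614$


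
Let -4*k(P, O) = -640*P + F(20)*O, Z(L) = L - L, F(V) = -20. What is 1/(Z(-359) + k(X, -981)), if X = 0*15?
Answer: -1/4905 ≈ -0.00020387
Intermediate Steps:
X = 0
Z(L) = 0
k(P, O) = 5*O + 160*P (k(P, O) = -(-640*P - 20*O)/4 = 5*O + 160*P)
1/(Z(-359) + k(X, -981)) = 1/(0 + (5*(-981) + 160*0)) = 1/(0 + (-4905 + 0)) = 1/(0 - 4905) = 1/(-4905) = -1/4905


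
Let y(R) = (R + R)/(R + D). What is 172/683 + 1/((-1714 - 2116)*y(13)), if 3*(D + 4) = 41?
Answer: 12834209/51009855 ≈ 0.25160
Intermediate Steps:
D = 29/3 (D = -4 + (1/3)*41 = -4 + 41/3 = 29/3 ≈ 9.6667)
y(R) = 2*R/(29/3 + R) (y(R) = (R + R)/(R + 29/3) = (2*R)/(29/3 + R) = 2*R/(29/3 + R))
172/683 + 1/((-1714 - 2116)*y(13)) = 172/683 + 1/((-1714 - 2116)*((6*13/(29 + 3*13)))) = 172*(1/683) + 1/((-3830)*((6*13/(29 + 39)))) = 172/683 - 1/(3830*(6*13/68)) = 172/683 - 1/(3830*(6*13*(1/68))) = 172/683 - 1/(3830*39/34) = 172/683 - 1/3830*34/39 = 172/683 - 17/74685 = 12834209/51009855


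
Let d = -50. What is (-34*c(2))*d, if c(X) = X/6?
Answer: 1700/3 ≈ 566.67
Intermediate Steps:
c(X) = X/6 (c(X) = X*(1/6) = X/6)
(-34*c(2))*d = -17*2/3*(-50) = -34*1/3*(-50) = -34/3*(-50) = 1700/3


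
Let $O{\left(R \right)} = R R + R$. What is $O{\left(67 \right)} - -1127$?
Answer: $5683$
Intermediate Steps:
$O{\left(R \right)} = R + R^{2}$ ($O{\left(R \right)} = R^{2} + R = R + R^{2}$)
$O{\left(67 \right)} - -1127 = 67 \left(1 + 67\right) - -1127 = 67 \cdot 68 + 1127 = 4556 + 1127 = 5683$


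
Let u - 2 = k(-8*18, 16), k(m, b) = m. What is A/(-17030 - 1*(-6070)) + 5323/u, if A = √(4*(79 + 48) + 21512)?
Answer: -5323/142 - √5505/5480 ≈ -37.499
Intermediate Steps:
u = -142 (u = 2 - 8*18 = 2 - 144 = -142)
A = 2*√5505 (A = √(4*127 + 21512) = √(508 + 21512) = √22020 = 2*√5505 ≈ 148.39)
A/(-17030 - 1*(-6070)) + 5323/u = (2*√5505)/(-17030 - 1*(-6070)) + 5323/(-142) = (2*√5505)/(-17030 + 6070) + 5323*(-1/142) = (2*√5505)/(-10960) - 5323/142 = (2*√5505)*(-1/10960) - 5323/142 = -√5505/5480 - 5323/142 = -5323/142 - √5505/5480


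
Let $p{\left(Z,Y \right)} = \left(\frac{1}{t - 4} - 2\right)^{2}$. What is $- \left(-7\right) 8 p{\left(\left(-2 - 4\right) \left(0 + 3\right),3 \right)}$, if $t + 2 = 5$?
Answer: $504$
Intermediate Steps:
$t = 3$ ($t = -2 + 5 = 3$)
$p{\left(Z,Y \right)} = 9$ ($p{\left(Z,Y \right)} = \left(\frac{1}{3 - 4} - 2\right)^{2} = \left(\frac{1}{-1} - 2\right)^{2} = \left(-1 - 2\right)^{2} = \left(-3\right)^{2} = 9$)
$- \left(-7\right) 8 p{\left(\left(-2 - 4\right) \left(0 + 3\right),3 \right)} = - \left(-7\right) 8 \cdot 9 = - \left(-56\right) 9 = \left(-1\right) \left(-504\right) = 504$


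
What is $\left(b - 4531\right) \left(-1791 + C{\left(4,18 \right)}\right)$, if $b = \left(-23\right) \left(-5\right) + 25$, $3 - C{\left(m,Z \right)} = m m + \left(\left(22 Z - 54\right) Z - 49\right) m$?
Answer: $115184712$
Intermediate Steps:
$C{\left(m,Z \right)} = 3 - m^{2} - m \left(-49 + Z \left(-54 + 22 Z\right)\right)$ ($C{\left(m,Z \right)} = 3 - \left(m m + \left(\left(22 Z - 54\right) Z - 49\right) m\right) = 3 - \left(m^{2} + \left(\left(-54 + 22 Z\right) Z - 49\right) m\right) = 3 - \left(m^{2} + \left(Z \left(-54 + 22 Z\right) - 49\right) m\right) = 3 - \left(m^{2} + \left(-49 + Z \left(-54 + 22 Z\right)\right) m\right) = 3 - \left(m^{2} + m \left(-49 + Z \left(-54 + 22 Z\right)\right)\right) = 3 - m^{2} - m \left(-49 + Z \left(-54 + 22 Z\right)\right)$)
$b = 140$ ($b = 115 + 25 = 140$)
$\left(b - 4531\right) \left(-1791 + C{\left(4,18 \right)}\right) = \left(140 - 4531\right) \left(-1791 + \left(3 - 4^{2} + 49 \cdot 4 - 88 \cdot 18^{2} + 54 \cdot 18 \cdot 4\right)\right) = - 4391 \left(-1791 + \left(3 - 16 + 196 - 88 \cdot 324 + 3888\right)\right) = - 4391 \left(-1791 + \left(3 - 16 + 196 - 28512 + 3888\right)\right) = - 4391 \left(-1791 - 24441\right) = \left(-4391\right) \left(-26232\right) = 115184712$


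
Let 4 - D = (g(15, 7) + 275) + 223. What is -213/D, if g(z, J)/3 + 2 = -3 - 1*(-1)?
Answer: 213/482 ≈ 0.44191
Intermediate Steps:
g(z, J) = -12 (g(z, J) = -6 + 3*(-3 - 1*(-1)) = -6 + 3*(-3 + 1) = -6 + 3*(-2) = -6 - 6 = -12)
D = -482 (D = 4 - ((-12 + 275) + 223) = 4 - (263 + 223) = 4 - 1*486 = 4 - 486 = -482)
-213/D = -213/(-482) = -213*(-1/482) = 213/482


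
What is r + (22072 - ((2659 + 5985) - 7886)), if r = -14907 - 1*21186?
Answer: -14779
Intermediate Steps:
r = -36093 (r = -14907 - 21186 = -36093)
r + (22072 - ((2659 + 5985) - 7886)) = -36093 + (22072 - ((2659 + 5985) - 7886)) = -36093 + (22072 - (8644 - 7886)) = -36093 + (22072 - 1*758) = -36093 + (22072 - 758) = -36093 + 21314 = -14779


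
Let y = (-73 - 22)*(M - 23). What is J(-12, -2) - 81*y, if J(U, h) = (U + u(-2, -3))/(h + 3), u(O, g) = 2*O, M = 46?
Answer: 176969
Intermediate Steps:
J(U, h) = (-4 + U)/(3 + h) (J(U, h) = (U + 2*(-2))/(h + 3) = (U - 4)/(3 + h) = (-4 + U)/(3 + h))
y = -2185 (y = (-73 - 22)*(46 - 23) = -95*23 = -2185)
J(-12, -2) - 81*y = (-4 - 12)/(3 - 2) - 81*(-2185) = -16/1 + 176985 = 1*(-16) + 176985 = -16 + 176985 = 176969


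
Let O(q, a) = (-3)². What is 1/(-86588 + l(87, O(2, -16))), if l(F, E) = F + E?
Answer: -1/86492 ≈ -1.1562e-5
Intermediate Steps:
O(q, a) = 9
l(F, E) = E + F
1/(-86588 + l(87, O(2, -16))) = 1/(-86588 + (9 + 87)) = 1/(-86588 + 96) = 1/(-86492) = -1/86492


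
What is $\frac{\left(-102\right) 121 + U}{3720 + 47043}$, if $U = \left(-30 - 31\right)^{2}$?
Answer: $- \frac{8621}{50763} \approx -0.16983$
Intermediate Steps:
$U = 3721$ ($U = \left(-61\right)^{2} = 3721$)
$\frac{\left(-102\right) 121 + U}{3720 + 47043} = \frac{\left(-102\right) 121 + 3721}{3720 + 47043} = \frac{-12342 + 3721}{50763} = \left(-8621\right) \frac{1}{50763} = - \frac{8621}{50763}$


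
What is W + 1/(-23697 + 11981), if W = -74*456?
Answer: -395344705/11716 ≈ -33744.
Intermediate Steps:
W = -33744
W + 1/(-23697 + 11981) = -33744 + 1/(-23697 + 11981) = -33744 + 1/(-11716) = -33744 - 1/11716 = -395344705/11716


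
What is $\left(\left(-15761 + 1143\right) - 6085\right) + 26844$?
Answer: $6141$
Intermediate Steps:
$\left(\left(-15761 + 1143\right) - 6085\right) + 26844 = \left(-14618 - 6085\right) + 26844 = -20703 + 26844 = 6141$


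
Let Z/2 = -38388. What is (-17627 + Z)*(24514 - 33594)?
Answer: 857179240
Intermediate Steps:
Z = -76776 (Z = 2*(-38388) = -76776)
(-17627 + Z)*(24514 - 33594) = (-17627 - 76776)*(24514 - 33594) = -94403*(-9080) = 857179240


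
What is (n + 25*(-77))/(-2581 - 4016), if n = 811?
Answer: 1114/6597 ≈ 0.16886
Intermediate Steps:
(n + 25*(-77))/(-2581 - 4016) = (811 + 25*(-77))/(-2581 - 4016) = (811 - 1925)/(-6597) = -1114*(-1/6597) = 1114/6597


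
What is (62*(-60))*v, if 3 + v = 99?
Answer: -357120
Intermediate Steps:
v = 96 (v = -3 + 99 = 96)
(62*(-60))*v = (62*(-60))*96 = -3720*96 = -357120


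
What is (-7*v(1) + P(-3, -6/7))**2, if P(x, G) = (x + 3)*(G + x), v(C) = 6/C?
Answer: 1764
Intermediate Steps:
P(x, G) = (3 + x)*(G + x)
(-7*v(1) + P(-3, -6/7))**2 = (-42/1 + ((-3)**2 + 3*(-6/7) + 3*(-3) - 6/7*(-3)))**2 = (-42 + (9 + 3*(-6*1/7) - 9 - 6*1/7*(-3)))**2 = (-7*6 + (9 + 3*(-6/7) - 9 - 6/7*(-3)))**2 = (-42 + (9 - 18/7 - 9 + 18/7))**2 = (-42 + 0)**2 = (-42)**2 = 1764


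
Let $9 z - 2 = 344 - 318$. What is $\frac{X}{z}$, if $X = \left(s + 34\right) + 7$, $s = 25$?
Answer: $\frac{297}{14} \approx 21.214$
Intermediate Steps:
$z = \frac{28}{9}$ ($z = \frac{2}{9} + \frac{344 - 318}{9} = \frac{2}{9} + \frac{1}{9} \cdot 26 = \frac{2}{9} + \frac{26}{9} = \frac{28}{9} \approx 3.1111$)
$X = 66$ ($X = \left(25 + 34\right) + 7 = 59 + 7 = 66$)
$\frac{X}{z} = \frac{1}{\frac{28}{9}} \cdot 66 = \frac{9}{28} \cdot 66 = \frac{297}{14}$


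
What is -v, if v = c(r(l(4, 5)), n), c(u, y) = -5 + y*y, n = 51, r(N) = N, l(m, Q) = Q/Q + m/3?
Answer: -2596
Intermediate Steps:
l(m, Q) = 1 + m/3 (l(m, Q) = 1 + m*(⅓) = 1 + m/3)
c(u, y) = -5 + y²
v = 2596 (v = -5 + 51² = -5 + 2601 = 2596)
-v = -1*2596 = -2596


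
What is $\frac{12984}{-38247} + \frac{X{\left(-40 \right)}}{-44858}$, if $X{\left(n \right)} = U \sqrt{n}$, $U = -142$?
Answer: $- \frac{4328}{12749} + \frac{142 i \sqrt{10}}{22429} \approx -0.33948 + 0.020021 i$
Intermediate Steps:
$X{\left(n \right)} = - 142 \sqrt{n}$
$\frac{12984}{-38247} + \frac{X{\left(-40 \right)}}{-44858} = \frac{12984}{-38247} + \frac{\left(-142\right) \sqrt{-40}}{-44858} = 12984 \left(- \frac{1}{38247}\right) + - 142 \cdot 2 i \sqrt{10} \left(- \frac{1}{44858}\right) = - \frac{4328}{12749} + - 284 i \sqrt{10} \left(- \frac{1}{44858}\right) = - \frac{4328}{12749} + \frac{142 i \sqrt{10}}{22429}$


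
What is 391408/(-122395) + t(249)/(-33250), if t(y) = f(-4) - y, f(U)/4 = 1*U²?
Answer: -74238131/23255050 ≈ -3.1923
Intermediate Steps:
f(U) = 4*U² (f(U) = 4*(1*U²) = 4*U²)
t(y) = 64 - y (t(y) = 4*(-4)² - y = 4*16 - y = 64 - y)
391408/(-122395) + t(249)/(-33250) = 391408/(-122395) + (64 - 1*249)/(-33250) = 391408*(-1/122395) + (64 - 249)*(-1/33250) = -391408/122395 - 185*(-1/33250) = -391408/122395 + 37/6650 = -74238131/23255050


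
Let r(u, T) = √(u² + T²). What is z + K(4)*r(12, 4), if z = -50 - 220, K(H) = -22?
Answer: -270 - 88*√10 ≈ -548.28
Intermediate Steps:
z = -270
r(u, T) = √(T² + u²)
z + K(4)*r(12, 4) = -270 - 22*√(4² + 12²) = -270 - 22*√(16 + 144) = -270 - 88*√10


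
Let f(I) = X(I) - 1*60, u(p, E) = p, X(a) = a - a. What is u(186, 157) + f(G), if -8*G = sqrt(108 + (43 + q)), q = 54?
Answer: 126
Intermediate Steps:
X(a) = 0
G = -sqrt(205)/8 (G = -sqrt(108 + (43 + 54))/8 = -sqrt(108 + 97)/8 = -sqrt(205)/8 ≈ -1.7897)
f(I) = -60 (f(I) = 0 - 1*60 = 0 - 60 = -60)
u(186, 157) + f(G) = 186 - 60 = 126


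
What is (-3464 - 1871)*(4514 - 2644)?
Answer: -9976450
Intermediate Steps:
(-3464 - 1871)*(4514 - 2644) = -5335*1870 = -9976450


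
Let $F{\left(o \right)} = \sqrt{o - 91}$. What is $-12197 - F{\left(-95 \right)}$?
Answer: $-12197 - i \sqrt{186} \approx -12197.0 - 13.638 i$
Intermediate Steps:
$F{\left(o \right)} = \sqrt{-91 + o}$
$-12197 - F{\left(-95 \right)} = -12197 - \sqrt{-91 - 95} = -12197 - \sqrt{-186} = -12197 - i \sqrt{186}$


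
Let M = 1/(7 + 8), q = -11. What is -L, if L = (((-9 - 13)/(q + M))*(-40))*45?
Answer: 148500/41 ≈ 3622.0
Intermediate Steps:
M = 1/15 ≈ 0.066667
L = -148500/41 (L = (((-9 - 13)/(-11 + 1/15))*(-40))*45 = (-22/(-164/15)*(-40))*45 = (-22*(-15/164)*(-40))*45 = ((165/82)*(-40))*45 = -3300/41*45 = -148500/41 ≈ -3622.0)
-L = -1*(-148500/41) = 148500/41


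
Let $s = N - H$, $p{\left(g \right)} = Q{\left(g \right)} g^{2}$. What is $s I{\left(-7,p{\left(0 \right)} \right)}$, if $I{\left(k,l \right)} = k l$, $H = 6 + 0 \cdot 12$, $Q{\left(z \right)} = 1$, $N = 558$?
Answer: $0$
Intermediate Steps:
$p{\left(g \right)} = g^{2}$ ($p{\left(g \right)} = 1 g^{2} = g^{2}$)
$H = 6$ ($H = 6 + 0 = 6$)
$s = 552$ ($s = 558 - 6 = 552$)
$s I{\left(-7,p{\left(0 \right)} \right)} = 552 \left(- 7 \cdot 0^{2}\right) = 552 \left(\left(-7\right) 0\right) = 552 \cdot 0 = 0$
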